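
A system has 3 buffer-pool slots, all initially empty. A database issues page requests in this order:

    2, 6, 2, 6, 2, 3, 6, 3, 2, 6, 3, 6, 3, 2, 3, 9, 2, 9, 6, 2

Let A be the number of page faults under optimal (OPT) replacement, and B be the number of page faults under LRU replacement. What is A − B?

Under OPT: F F . . . F . . . . . . . . . F . . . . → 4 faults.
Under LRU: F F . . . F . . . . . . . . . F . . F . → 5 faults.
A − B = 4 − 5 = -1.

-1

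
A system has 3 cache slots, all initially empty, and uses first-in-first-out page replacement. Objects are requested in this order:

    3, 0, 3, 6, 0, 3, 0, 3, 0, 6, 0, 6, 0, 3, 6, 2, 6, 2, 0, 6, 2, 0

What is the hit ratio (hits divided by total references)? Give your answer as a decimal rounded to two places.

0.82

3: fault, frames {3}
0: fault, frames {3,0}
3: hit
6: fault, frames {3,0,6}
0: hit
3: hit
0: hit
3: hit
0: hit
6: hit
0: hit
6: hit
0: hit
3: hit
6: hit
2: fault, evict 3, frames {0,6,2}
6: hit
2: hit
0: hit
6: hit
2: hit
0: hit
Hits: 18 of 22 references → 18/22 = 0.8182.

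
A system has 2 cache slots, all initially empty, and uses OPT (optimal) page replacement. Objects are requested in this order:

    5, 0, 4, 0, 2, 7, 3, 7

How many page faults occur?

5 -> miss, frames (5)
0 -> miss, frames (5 0)
4 -> miss, evict 5, frames (0 4)
0 -> hit
2 -> miss, evict 4, frames (0 2)
7 -> miss, evict 2, frames (0 7)
3 -> miss, evict 0, frames (7 3)
7 -> hit
Page faults: 6.

6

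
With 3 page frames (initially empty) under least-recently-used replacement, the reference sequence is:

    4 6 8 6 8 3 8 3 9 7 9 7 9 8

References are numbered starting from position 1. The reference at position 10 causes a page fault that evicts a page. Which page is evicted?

8

pos 1: 4 → miss, frames (4)
pos 2: 6 → miss, frames (4 6)
pos 3: 8 → miss, frames (4 6 8)
pos 4: 6 → hit
pos 5: 8 → hit
pos 6: 3 → miss, evict 4, frames (6 8 3)
pos 7: 8 → hit
pos 8: 3 → hit
pos 9: 9 → miss, evict 6, frames (8 3 9)
pos 10: 7 → miss, evict 8, frames (3 9 7)
At position 10, page 8 is evicted.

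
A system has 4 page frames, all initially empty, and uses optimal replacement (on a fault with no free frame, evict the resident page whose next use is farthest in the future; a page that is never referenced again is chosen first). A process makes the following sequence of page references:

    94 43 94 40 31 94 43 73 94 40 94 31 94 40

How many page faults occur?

5

94 → miss, frames [94]
43 → miss, frames [94, 43]
94 → hit
40 → miss, frames [94, 43, 40]
31 → miss, frames [94, 43, 40, 31]
94 → hit
43 → hit
73 → miss, evict 43, frames [94, 40, 31, 73]
94 → hit
40 → hit
94 → hit
31 → hit
94 → hit
40 → hit
Page faults: 5.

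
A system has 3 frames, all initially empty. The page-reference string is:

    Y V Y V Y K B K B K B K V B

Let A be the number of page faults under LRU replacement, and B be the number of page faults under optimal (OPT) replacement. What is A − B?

Under LRU: F F . . . F F . . . . . F . → 5 faults.
Under OPT: F F . . . F F . . . . . . . → 4 faults.
A − B = 5 − 4 = 1.

1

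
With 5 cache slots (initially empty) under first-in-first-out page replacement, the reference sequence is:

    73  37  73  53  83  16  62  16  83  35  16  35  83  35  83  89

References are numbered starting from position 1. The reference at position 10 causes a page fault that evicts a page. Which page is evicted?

pos 1: 73 → miss, frames {73}
pos 2: 37 → miss, frames {73,37}
pos 3: 73 → hit
pos 4: 53 → miss, frames {73,37,53}
pos 5: 83 → miss, frames {73,37,53,83}
pos 6: 16 → miss, frames {73,37,53,83,16}
pos 7: 62 → miss, evict 73, frames {37,53,83,16,62}
pos 8: 16 → hit
pos 9: 83 → hit
pos 10: 35 → miss, evict 37, frames {53,83,16,62,35}
At position 10, page 37 is evicted.

37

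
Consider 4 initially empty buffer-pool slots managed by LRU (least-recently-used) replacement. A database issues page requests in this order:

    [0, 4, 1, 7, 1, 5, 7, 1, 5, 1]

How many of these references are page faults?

5

0 -> miss, frames {0}
4 -> miss, frames {0,4}
1 -> miss, frames {0,4,1}
7 -> miss, frames {0,4,1,7}
1 -> hit
5 -> miss, evict 0, frames {4,7,1,5}
7 -> hit
1 -> hit
5 -> hit
1 -> hit
Page faults: 5.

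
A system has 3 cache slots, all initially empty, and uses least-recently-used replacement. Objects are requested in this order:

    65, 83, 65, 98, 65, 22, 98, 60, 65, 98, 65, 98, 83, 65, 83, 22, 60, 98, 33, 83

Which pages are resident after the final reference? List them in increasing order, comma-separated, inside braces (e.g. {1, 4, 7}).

{33, 83, 98}

65 → miss, frames {65}
83 → miss, frames {65,83}
65 → hit
98 → miss, frames {83,65,98}
65 → hit
22 → miss, evict 83, frames {98,65,22}
98 → hit
60 → miss, evict 65, frames {22,98,60}
65 → miss, evict 22, frames {98,60,65}
98 → hit
65 → hit
98 → hit
83 → miss, evict 60, frames {65,98,83}
65 → hit
83 → hit
22 → miss, evict 98, frames {65,83,22}
60 → miss, evict 65, frames {83,22,60}
98 → miss, evict 83, frames {22,60,98}
33 → miss, evict 22, frames {60,98,33}
83 → miss, evict 60, frames {98,33,83}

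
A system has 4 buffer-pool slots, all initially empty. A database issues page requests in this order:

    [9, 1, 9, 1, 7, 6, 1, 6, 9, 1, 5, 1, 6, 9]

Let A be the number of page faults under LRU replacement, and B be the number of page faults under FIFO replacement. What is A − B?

-1

Under LRU: F F . . F F . . . . F . . . → 5 faults.
Under FIFO: F F . . F F . . . . F . . F → 6 faults.
A − B = 5 − 6 = -1.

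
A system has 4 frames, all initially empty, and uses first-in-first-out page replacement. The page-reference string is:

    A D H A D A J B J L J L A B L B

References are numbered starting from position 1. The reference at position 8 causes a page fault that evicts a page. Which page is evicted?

A

pos 1: A -> miss, frames [A]
pos 2: D -> miss, frames [A, D]
pos 3: H -> miss, frames [A, D, H]
pos 4: A -> hit
pos 5: D -> hit
pos 6: A -> hit
pos 7: J -> miss, frames [A, D, H, J]
pos 8: B -> miss, evict A, frames [D, H, J, B]
At position 8, page A is evicted.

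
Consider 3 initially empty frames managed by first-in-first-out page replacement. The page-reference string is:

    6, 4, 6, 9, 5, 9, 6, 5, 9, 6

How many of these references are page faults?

6: fault, frames [6]
4: fault, frames [6, 4]
6: hit
9: fault, frames [6, 4, 9]
5: fault, evict 6, frames [4, 9, 5]
9: hit
6: fault, evict 4, frames [9, 5, 6]
5: hit
9: hit
6: hit
Page faults: 5.

5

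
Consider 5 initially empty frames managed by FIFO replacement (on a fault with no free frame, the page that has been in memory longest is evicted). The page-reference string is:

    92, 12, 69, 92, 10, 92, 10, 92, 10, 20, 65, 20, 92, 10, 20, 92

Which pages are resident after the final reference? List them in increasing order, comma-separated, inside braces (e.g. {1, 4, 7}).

{10, 20, 65, 69, 92}

92 → miss, frames (92)
12 → miss, frames (92 12)
69 → miss, frames (92 12 69)
92 → hit
10 → miss, frames (92 12 69 10)
92 → hit
10 → hit
92 → hit
10 → hit
20 → miss, frames (92 12 69 10 20)
65 → miss, evict 92, frames (12 69 10 20 65)
20 → hit
92 → miss, evict 12, frames (69 10 20 65 92)
10 → hit
20 → hit
92 → hit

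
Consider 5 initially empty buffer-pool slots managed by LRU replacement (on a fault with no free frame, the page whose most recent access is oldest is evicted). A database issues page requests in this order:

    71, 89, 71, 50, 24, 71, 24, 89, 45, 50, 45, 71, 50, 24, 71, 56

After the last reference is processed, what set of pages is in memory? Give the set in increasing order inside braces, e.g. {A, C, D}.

71 → fault, frames (71)
89 → fault, frames (71 89)
71 → hit
50 → fault, frames (89 71 50)
24 → fault, frames (89 71 50 24)
71 → hit
24 → hit
89 → hit
45 → fault, frames (50 71 24 89 45)
50 → hit
45 → hit
71 → hit
50 → hit
24 → hit
71 → hit
56 → fault, evict 89, frames (45 50 24 71 56)

{24, 45, 50, 56, 71}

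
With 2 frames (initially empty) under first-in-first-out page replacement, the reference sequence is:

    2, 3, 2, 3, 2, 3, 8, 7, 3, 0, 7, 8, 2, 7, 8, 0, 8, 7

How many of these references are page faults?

13

2: fault, frames [2]
3: fault, frames [2, 3]
2: hit
3: hit
2: hit
3: hit
8: fault, evict 2, frames [3, 8]
7: fault, evict 3, frames [8, 7]
3: fault, evict 8, frames [7, 3]
0: fault, evict 7, frames [3, 0]
7: fault, evict 3, frames [0, 7]
8: fault, evict 0, frames [7, 8]
2: fault, evict 7, frames [8, 2]
7: fault, evict 8, frames [2, 7]
8: fault, evict 2, frames [7, 8]
0: fault, evict 7, frames [8, 0]
8: hit
7: fault, evict 8, frames [0, 7]
Page faults: 13.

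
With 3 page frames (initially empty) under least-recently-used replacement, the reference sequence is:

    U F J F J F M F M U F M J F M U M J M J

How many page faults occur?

8

U → miss, frames (U)
F → miss, frames (U F)
J → miss, frames (U F J)
F → hit
J → hit
F → hit
M → miss, evict U, frames (J F M)
F → hit
M → hit
U → miss, evict J, frames (F M U)
F → hit
M → hit
J → miss, evict U, frames (F M J)
F → hit
M → hit
U → miss, evict J, frames (F M U)
M → hit
J → miss, evict F, frames (U M J)
M → hit
J → hit
Page faults: 8.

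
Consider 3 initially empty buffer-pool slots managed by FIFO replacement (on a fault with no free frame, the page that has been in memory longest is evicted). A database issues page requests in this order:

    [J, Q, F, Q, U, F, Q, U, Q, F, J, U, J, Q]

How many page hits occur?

8

J -> miss, frames [J]
Q -> miss, frames [J, Q]
F -> miss, frames [J, Q, F]
Q -> hit
U -> miss, evict J, frames [Q, F, U]
F -> hit
Q -> hit
U -> hit
Q -> hit
F -> hit
J -> miss, evict Q, frames [F, U, J]
U -> hit
J -> hit
Q -> miss, evict F, frames [U, J, Q]
Hits: 8.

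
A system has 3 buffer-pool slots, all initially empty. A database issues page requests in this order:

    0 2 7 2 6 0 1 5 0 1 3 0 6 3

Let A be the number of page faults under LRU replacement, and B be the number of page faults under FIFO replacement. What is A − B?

-1

Under LRU: F F F . F F F F . . F . F . → 9 faults.
Under FIFO: F F F . F F F F . . F F F . → 10 faults.
A − B = 9 − 10 = -1.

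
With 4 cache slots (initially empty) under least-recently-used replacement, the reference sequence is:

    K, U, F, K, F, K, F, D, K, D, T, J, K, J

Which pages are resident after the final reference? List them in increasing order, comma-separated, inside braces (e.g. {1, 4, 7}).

{D, J, K, T}

K -> fault, frames [K]
U -> fault, frames [K, U]
F -> fault, frames [K, U, F]
K -> hit
F -> hit
K -> hit
F -> hit
D -> fault, frames [U, K, F, D]
K -> hit
D -> hit
T -> fault, evict U, frames [F, K, D, T]
J -> fault, evict F, frames [K, D, T, J]
K -> hit
J -> hit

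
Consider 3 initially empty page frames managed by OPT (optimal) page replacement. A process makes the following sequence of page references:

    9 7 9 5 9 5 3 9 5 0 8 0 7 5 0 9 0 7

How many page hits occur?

9 → fault, frames [9]
7 → fault, frames [9, 7]
9 → hit
5 → fault, frames [9, 7, 5]
9 → hit
5 → hit
3 → fault, evict 7, frames [9, 5, 3]
9 → hit
5 → hit
0 → fault, evict 3, frames [9, 5, 0]
8 → fault, evict 9, frames [5, 0, 8]
0 → hit
7 → fault, evict 8, frames [5, 0, 7]
5 → hit
0 → hit
9 → fault, evict 5, frames [0, 7, 9]
0 → hit
7 → hit
Hits: 10.

10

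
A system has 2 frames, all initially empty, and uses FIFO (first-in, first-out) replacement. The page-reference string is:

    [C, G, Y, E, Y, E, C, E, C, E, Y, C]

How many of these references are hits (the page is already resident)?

C: fault, frames {C}
G: fault, frames {C,G}
Y: fault, evict C, frames {G,Y}
E: fault, evict G, frames {Y,E}
Y: hit
E: hit
C: fault, evict Y, frames {E,C}
E: hit
C: hit
E: hit
Y: fault, evict E, frames {C,Y}
C: hit
Hits: 6.

6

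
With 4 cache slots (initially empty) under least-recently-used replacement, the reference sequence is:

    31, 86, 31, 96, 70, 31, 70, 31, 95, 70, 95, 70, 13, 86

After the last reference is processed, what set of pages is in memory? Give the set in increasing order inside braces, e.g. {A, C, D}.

{13, 70, 86, 95}

31 → fault, frames (31)
86 → fault, frames (31 86)
31 → hit
96 → fault, frames (86 31 96)
70 → fault, frames (86 31 96 70)
31 → hit
70 → hit
31 → hit
95 → fault, evict 86, frames (96 70 31 95)
70 → hit
95 → hit
70 → hit
13 → fault, evict 96, frames (31 95 70 13)
86 → fault, evict 31, frames (95 70 13 86)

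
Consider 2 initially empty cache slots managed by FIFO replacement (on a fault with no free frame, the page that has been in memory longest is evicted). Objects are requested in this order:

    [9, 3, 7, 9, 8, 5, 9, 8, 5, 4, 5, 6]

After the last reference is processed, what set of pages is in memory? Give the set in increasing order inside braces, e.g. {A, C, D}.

9: fault, frames [9]
3: fault, frames [9, 3]
7: fault, evict 9, frames [3, 7]
9: fault, evict 3, frames [7, 9]
8: fault, evict 7, frames [9, 8]
5: fault, evict 9, frames [8, 5]
9: fault, evict 8, frames [5, 9]
8: fault, evict 5, frames [9, 8]
5: fault, evict 9, frames [8, 5]
4: fault, evict 8, frames [5, 4]
5: hit
6: fault, evict 5, frames [4, 6]

{4, 6}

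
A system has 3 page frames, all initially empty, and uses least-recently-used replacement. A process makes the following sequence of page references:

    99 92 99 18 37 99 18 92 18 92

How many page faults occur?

5

99: fault, frames (99)
92: fault, frames (99 92)
99: hit
18: fault, frames (92 99 18)
37: fault, evict 92, frames (99 18 37)
99: hit
18: hit
92: fault, evict 37, frames (99 18 92)
18: hit
92: hit
Page faults: 5.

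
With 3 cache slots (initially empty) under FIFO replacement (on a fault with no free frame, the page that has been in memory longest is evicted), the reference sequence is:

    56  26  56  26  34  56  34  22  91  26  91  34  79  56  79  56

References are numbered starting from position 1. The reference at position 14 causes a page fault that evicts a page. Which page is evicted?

pos 1: 56 -> miss, frames {56}
pos 2: 26 -> miss, frames {56,26}
pos 3: 56 -> hit
pos 4: 26 -> hit
pos 5: 34 -> miss, frames {56,26,34}
pos 6: 56 -> hit
pos 7: 34 -> hit
pos 8: 22 -> miss, evict 56, frames {26,34,22}
pos 9: 91 -> miss, evict 26, frames {34,22,91}
pos 10: 26 -> miss, evict 34, frames {22,91,26}
pos 11: 91 -> hit
pos 12: 34 -> miss, evict 22, frames {91,26,34}
pos 13: 79 -> miss, evict 91, frames {26,34,79}
pos 14: 56 -> miss, evict 26, frames {34,79,56}
At position 14, page 26 is evicted.

26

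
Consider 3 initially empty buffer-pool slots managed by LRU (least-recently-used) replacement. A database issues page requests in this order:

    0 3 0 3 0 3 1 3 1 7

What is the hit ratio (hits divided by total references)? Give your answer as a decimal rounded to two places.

0 → miss, frames [0]
3 → miss, frames [0, 3]
0 → hit
3 → hit
0 → hit
3 → hit
1 → miss, frames [0, 3, 1]
3 → hit
1 → hit
7 → miss, evict 0, frames [3, 1, 7]
Hits: 6 of 10 references → 6/10 = 0.6000.

0.60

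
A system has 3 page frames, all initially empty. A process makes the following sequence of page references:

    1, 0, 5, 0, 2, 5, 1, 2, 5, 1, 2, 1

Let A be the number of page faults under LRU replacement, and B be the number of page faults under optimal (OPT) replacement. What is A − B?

Under LRU: F F F . F . F . . . . . → 5 faults.
Under OPT: F F F . F . . . . . . . → 4 faults.
A − B = 5 − 4 = 1.

1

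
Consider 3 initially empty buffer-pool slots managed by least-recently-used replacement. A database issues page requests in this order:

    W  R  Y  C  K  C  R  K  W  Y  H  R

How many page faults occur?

W: fault, frames [W]
R: fault, frames [W, R]
Y: fault, frames [W, R, Y]
C: fault, evict W, frames [R, Y, C]
K: fault, evict R, frames [Y, C, K]
C: hit
R: fault, evict Y, frames [K, C, R]
K: hit
W: fault, evict C, frames [R, K, W]
Y: fault, evict R, frames [K, W, Y]
H: fault, evict K, frames [W, Y, H]
R: fault, evict W, frames [Y, H, R]
Page faults: 10.

10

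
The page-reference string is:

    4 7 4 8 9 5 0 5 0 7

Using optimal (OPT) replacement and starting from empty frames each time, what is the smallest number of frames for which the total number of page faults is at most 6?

3

f=1: 10 faults
f=2: 7 faults
f=3: 6 faults
f=4: 6 faults
f=5: 6 faults
f=6: 6 faults
Smallest f with faults ≤ 6 is 3.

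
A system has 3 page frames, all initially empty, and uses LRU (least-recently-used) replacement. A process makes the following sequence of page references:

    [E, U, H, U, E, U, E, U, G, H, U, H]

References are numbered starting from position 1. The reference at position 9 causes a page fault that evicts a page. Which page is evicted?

H

pos 1: E: fault, frames (E)
pos 2: U: fault, frames (E U)
pos 3: H: fault, frames (E U H)
pos 4: U: hit
pos 5: E: hit
pos 6: U: hit
pos 7: E: hit
pos 8: U: hit
pos 9: G: fault, evict H, frames (E U G)
At position 9, page H is evicted.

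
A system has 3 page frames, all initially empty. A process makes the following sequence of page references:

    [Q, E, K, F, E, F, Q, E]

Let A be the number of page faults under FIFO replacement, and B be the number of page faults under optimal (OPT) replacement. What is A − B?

Under FIFO: F F F F . . F F → 6 faults.
Under OPT: F F F F . . . . → 4 faults.
A − B = 6 − 4 = 2.

2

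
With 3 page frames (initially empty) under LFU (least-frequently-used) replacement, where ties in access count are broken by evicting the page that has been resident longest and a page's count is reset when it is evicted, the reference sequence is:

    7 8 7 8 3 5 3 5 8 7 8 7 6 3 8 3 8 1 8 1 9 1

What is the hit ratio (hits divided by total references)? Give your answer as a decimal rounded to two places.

0.50

7 → miss, frames (7)
8 → miss, frames (7 8)
7 → hit
8 → hit
3 → miss, frames (7 8 3)
5 → miss, evict 3, frames (7 8 5)
3 → miss, evict 5, frames (7 8 3)
5 → miss, evict 3, frames (7 8 5)
8 → hit
7 → hit
8 → hit
7 → hit
6 → miss, evict 5, frames (7 8 6)
3 → miss, evict 6, frames (7 8 3)
8 → hit
3 → hit
8 → hit
1 → miss, evict 3, frames (7 8 1)
8 → hit
1 → hit
9 → miss, evict 1, frames (7 8 9)
1 → miss, evict 9, frames (7 8 1)
Hits: 11 of 22 references → 11/22 = 0.5000.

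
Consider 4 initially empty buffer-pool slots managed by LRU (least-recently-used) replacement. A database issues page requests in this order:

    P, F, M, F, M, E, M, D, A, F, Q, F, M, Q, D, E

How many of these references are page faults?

P: miss, frames [P]
F: miss, frames [P, F]
M: miss, frames [P, F, M]
F: hit
M: hit
E: miss, frames [P, F, M, E]
M: hit
D: miss, evict P, frames [F, E, M, D]
A: miss, evict F, frames [E, M, D, A]
F: miss, evict E, frames [M, D, A, F]
Q: miss, evict M, frames [D, A, F, Q]
F: hit
M: miss, evict D, frames [A, Q, F, M]
Q: hit
D: miss, evict A, frames [F, M, Q, D]
E: miss, evict F, frames [M, Q, D, E]
Page faults: 11.

11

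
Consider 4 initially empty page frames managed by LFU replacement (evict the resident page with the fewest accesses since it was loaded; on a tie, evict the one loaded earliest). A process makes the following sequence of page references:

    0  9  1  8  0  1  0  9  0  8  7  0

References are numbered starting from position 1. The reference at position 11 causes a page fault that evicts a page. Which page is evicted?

9

pos 1: 0 → fault, frames [0]
pos 2: 9 → fault, frames [0, 9]
pos 3: 1 → fault, frames [0, 9, 1]
pos 4: 8 → fault, frames [0, 9, 1, 8]
pos 5: 0 → hit
pos 6: 1 → hit
pos 7: 0 → hit
pos 8: 9 → hit
pos 9: 0 → hit
pos 10: 8 → hit
pos 11: 7 → fault, evict 9, frames [0, 1, 8, 7]
At position 11, page 9 is evicted.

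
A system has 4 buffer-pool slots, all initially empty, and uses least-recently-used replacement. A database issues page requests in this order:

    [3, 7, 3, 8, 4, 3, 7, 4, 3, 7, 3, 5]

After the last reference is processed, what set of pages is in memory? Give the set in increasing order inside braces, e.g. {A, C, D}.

3 → fault, frames [3]
7 → fault, frames [3, 7]
3 → hit
8 → fault, frames [7, 3, 8]
4 → fault, frames [7, 3, 8, 4]
3 → hit
7 → hit
4 → hit
3 → hit
7 → hit
3 → hit
5 → fault, evict 8, frames [4, 7, 3, 5]

{3, 4, 5, 7}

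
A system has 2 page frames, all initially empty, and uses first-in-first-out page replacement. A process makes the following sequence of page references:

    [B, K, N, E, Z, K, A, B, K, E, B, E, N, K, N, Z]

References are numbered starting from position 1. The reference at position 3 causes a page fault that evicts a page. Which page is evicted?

pos 1: B -> miss, frames [B]
pos 2: K -> miss, frames [B, K]
pos 3: N -> miss, evict B, frames [K, N]
At position 3, page B is evicted.

B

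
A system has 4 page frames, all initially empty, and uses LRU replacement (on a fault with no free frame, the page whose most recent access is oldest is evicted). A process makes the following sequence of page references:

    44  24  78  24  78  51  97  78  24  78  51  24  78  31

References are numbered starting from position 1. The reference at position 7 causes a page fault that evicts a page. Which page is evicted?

pos 1: 44 -> fault, frames {44}
pos 2: 24 -> fault, frames {44,24}
pos 3: 78 -> fault, frames {44,24,78}
pos 4: 24 -> hit
pos 5: 78 -> hit
pos 6: 51 -> fault, frames {44,24,78,51}
pos 7: 97 -> fault, evict 44, frames {24,78,51,97}
At position 7, page 44 is evicted.

44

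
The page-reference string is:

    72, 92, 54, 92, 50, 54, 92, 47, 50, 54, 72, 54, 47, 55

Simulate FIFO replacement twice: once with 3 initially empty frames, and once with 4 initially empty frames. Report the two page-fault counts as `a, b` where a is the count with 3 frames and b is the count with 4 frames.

8, 7

3 frames: F F F . F . . F . . F F . F → 8 faults.
4 frames: F F F . F . . F . . F . . F → 7 faults.
7 < 8: adding a frame reduced faults, as is typical.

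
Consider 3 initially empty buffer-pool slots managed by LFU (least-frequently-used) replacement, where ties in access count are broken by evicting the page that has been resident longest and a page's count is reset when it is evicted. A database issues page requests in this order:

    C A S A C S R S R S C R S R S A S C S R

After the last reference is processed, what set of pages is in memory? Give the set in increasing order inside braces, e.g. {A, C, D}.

{C, R, S}

C → fault, frames [C]
A → fault, frames [C, A]
S → fault, frames [C, A, S]
A → hit
C → hit
S → hit
R → fault, evict C, frames [A, S, R]
S → hit
R → hit
S → hit
C → fault, evict A, frames [S, R, C]
R → hit
S → hit
R → hit
S → hit
A → fault, evict C, frames [S, R, A]
S → hit
C → fault, evict A, frames [S, R, C]
S → hit
R → hit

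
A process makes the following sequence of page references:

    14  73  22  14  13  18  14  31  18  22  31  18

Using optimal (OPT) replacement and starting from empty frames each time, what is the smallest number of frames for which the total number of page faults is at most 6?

f=1: 12 faults
f=2: 8 faults
f=3: 6 faults
f=4: 6 faults
f=5: 6 faults
f=6: 6 faults
Smallest f with faults ≤ 6 is 3.

3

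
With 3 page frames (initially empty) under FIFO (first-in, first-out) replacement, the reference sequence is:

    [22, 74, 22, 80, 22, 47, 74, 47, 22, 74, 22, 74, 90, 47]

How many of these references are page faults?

22: fault, frames [22]
74: fault, frames [22, 74]
22: hit
80: fault, frames [22, 74, 80]
22: hit
47: fault, evict 22, frames [74, 80, 47]
74: hit
47: hit
22: fault, evict 74, frames [80, 47, 22]
74: fault, evict 80, frames [47, 22, 74]
22: hit
74: hit
90: fault, evict 47, frames [22, 74, 90]
47: fault, evict 22, frames [74, 90, 47]
Page faults: 8.

8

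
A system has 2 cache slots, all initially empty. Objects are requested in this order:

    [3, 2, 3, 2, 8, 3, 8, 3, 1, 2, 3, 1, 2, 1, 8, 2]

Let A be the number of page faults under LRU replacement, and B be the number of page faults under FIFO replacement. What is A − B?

Under LRU: F F . . F F . . F F F F F . F F → 11 faults.
Under FIFO: F F . . F F . . F F F F F . F . → 10 faults.
A − B = 11 − 10 = 1.

1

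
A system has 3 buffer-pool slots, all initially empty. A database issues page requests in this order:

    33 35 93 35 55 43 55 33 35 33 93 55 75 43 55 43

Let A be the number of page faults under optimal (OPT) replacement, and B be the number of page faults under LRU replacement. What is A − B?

-2

Under OPT: F F F . F F . . F . F . F F . . → 9 faults.
Under LRU: F F F . F F . F F . F F F F . . → 11 faults.
A − B = 9 − 11 = -2.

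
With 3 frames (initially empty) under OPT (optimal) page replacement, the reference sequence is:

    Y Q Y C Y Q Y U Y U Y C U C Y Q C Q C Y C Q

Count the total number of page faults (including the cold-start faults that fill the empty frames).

Y: miss, frames {Y}
Q: miss, frames {Y,Q}
Y: hit
C: miss, frames {Y,Q,C}
Y: hit
Q: hit
Y: hit
U: miss, evict Q, frames {Y,C,U}
Y: hit
U: hit
Y: hit
C: hit
U: hit
C: hit
Y: hit
Q: miss, evict U, frames {Y,C,Q}
C: hit
Q: hit
C: hit
Y: hit
C: hit
Q: hit
Page faults: 5.

5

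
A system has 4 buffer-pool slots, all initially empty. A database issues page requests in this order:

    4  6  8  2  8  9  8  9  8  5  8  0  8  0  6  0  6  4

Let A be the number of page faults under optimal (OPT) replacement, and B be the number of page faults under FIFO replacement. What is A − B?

-3

Under OPT: F F F F . F . . . F . F . . . . . . → 7 faults.
Under FIFO: F F F F . F . . . F . F F . F . . F → 10 faults.
A − B = 7 − 10 = -3.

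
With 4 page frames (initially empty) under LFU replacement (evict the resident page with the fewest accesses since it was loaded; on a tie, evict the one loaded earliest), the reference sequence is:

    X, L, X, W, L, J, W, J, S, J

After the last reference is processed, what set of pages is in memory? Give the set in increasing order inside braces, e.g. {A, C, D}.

X: fault, frames (X)
L: fault, frames (X L)
X: hit
W: fault, frames (X L W)
L: hit
J: fault, frames (X L W J)
W: hit
J: hit
S: fault, evict X, frames (L W J S)
J: hit

{J, L, S, W}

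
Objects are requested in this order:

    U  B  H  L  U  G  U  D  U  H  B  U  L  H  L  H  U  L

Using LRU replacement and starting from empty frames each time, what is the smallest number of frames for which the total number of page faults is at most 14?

2

f=1: 18 faults
f=2: 14 faults
f=3: 11 faults
f=4: 9 faults
f=5: 8 faults
f=6: 6 faults
Smallest f with faults ≤ 14 is 2.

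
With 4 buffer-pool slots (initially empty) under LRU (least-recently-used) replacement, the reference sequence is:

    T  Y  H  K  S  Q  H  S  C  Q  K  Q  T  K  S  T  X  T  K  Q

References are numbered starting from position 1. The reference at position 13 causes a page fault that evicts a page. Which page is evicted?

S

pos 1: T: miss, frames {T}
pos 2: Y: miss, frames {T,Y}
pos 3: H: miss, frames {T,Y,H}
pos 4: K: miss, frames {T,Y,H,K}
pos 5: S: miss, evict T, frames {Y,H,K,S}
pos 6: Q: miss, evict Y, frames {H,K,S,Q}
pos 7: H: hit
pos 8: S: hit
pos 9: C: miss, evict K, frames {Q,H,S,C}
pos 10: Q: hit
pos 11: K: miss, evict H, frames {S,C,Q,K}
pos 12: Q: hit
pos 13: T: miss, evict S, frames {C,K,Q,T}
At position 13, page S is evicted.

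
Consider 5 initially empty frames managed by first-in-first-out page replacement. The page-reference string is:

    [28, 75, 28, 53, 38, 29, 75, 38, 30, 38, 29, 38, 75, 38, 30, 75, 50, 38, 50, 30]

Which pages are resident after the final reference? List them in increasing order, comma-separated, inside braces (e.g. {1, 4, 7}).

28 -> miss, frames {28}
75 -> miss, frames {28,75}
28 -> hit
53 -> miss, frames {28,75,53}
38 -> miss, frames {28,75,53,38}
29 -> miss, frames {28,75,53,38,29}
75 -> hit
38 -> hit
30 -> miss, evict 28, frames {75,53,38,29,30}
38 -> hit
29 -> hit
38 -> hit
75 -> hit
38 -> hit
30 -> hit
75 -> hit
50 -> miss, evict 75, frames {53,38,29,30,50}
38 -> hit
50 -> hit
30 -> hit

{29, 30, 38, 50, 53}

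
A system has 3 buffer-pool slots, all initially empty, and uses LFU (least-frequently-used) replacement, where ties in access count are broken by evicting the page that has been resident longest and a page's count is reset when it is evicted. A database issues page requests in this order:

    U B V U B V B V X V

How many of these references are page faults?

4

U: miss, frames [U]
B: miss, frames [U, B]
V: miss, frames [U, B, V]
U: hit
B: hit
V: hit
B: hit
V: hit
X: miss, evict U, frames [B, V, X]
V: hit
Page faults: 4.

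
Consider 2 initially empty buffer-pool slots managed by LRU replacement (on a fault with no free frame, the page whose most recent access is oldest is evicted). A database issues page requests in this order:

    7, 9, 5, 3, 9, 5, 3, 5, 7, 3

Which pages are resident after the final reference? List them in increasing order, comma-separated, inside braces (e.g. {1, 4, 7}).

7 → miss, frames {7}
9 → miss, frames {7,9}
5 → miss, evict 7, frames {9,5}
3 → miss, evict 9, frames {5,3}
9 → miss, evict 5, frames {3,9}
5 → miss, evict 3, frames {9,5}
3 → miss, evict 9, frames {5,3}
5 → hit
7 → miss, evict 3, frames {5,7}
3 → miss, evict 5, frames {7,3}

{3, 7}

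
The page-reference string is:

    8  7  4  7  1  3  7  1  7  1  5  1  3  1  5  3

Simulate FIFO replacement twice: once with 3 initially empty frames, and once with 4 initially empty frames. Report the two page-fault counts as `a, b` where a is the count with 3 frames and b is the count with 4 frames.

9, 6

3 frames: F F F . F F F . . . F F F . . . → 9 faults.
4 frames: F F F . F F . . . . F . . . . . → 6 faults.
6 < 9: adding a frame reduced faults, as is typical.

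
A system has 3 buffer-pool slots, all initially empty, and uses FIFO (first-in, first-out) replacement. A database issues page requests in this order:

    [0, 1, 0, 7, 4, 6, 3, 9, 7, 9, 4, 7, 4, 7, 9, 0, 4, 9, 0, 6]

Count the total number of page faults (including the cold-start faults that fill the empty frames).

0 -> fault, frames [0]
1 -> fault, frames [0, 1]
0 -> hit
7 -> fault, frames [0, 1, 7]
4 -> fault, evict 0, frames [1, 7, 4]
6 -> fault, evict 1, frames [7, 4, 6]
3 -> fault, evict 7, frames [4, 6, 3]
9 -> fault, evict 4, frames [6, 3, 9]
7 -> fault, evict 6, frames [3, 9, 7]
9 -> hit
4 -> fault, evict 3, frames [9, 7, 4]
7 -> hit
4 -> hit
7 -> hit
9 -> hit
0 -> fault, evict 9, frames [7, 4, 0]
4 -> hit
9 -> fault, evict 7, frames [4, 0, 9]
0 -> hit
6 -> fault, evict 4, frames [0, 9, 6]
Page faults: 12.

12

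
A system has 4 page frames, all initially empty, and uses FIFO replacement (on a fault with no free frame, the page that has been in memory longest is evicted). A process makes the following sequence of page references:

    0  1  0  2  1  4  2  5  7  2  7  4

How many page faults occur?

6

0: fault, frames [0]
1: fault, frames [0, 1]
0: hit
2: fault, frames [0, 1, 2]
1: hit
4: fault, frames [0, 1, 2, 4]
2: hit
5: fault, evict 0, frames [1, 2, 4, 5]
7: fault, evict 1, frames [2, 4, 5, 7]
2: hit
7: hit
4: hit
Page faults: 6.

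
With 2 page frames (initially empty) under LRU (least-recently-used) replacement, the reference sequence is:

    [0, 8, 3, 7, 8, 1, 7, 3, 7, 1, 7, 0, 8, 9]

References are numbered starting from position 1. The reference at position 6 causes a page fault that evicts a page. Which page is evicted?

7

pos 1: 0 → fault, frames {0}
pos 2: 8 → fault, frames {0,8}
pos 3: 3 → fault, evict 0, frames {8,3}
pos 4: 7 → fault, evict 8, frames {3,7}
pos 5: 8 → fault, evict 3, frames {7,8}
pos 6: 1 → fault, evict 7, frames {8,1}
At position 6, page 7 is evicted.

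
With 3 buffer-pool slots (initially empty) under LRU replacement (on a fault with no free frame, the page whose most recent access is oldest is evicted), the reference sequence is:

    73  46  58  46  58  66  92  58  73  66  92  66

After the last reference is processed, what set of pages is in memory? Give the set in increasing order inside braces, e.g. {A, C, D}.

73 → miss, frames [73]
46 → miss, frames [73, 46]
58 → miss, frames [73, 46, 58]
46 → hit
58 → hit
66 → miss, evict 73, frames [46, 58, 66]
92 → miss, evict 46, frames [58, 66, 92]
58 → hit
73 → miss, evict 66, frames [92, 58, 73]
66 → miss, evict 92, frames [58, 73, 66]
92 → miss, evict 58, frames [73, 66, 92]
66 → hit

{66, 73, 92}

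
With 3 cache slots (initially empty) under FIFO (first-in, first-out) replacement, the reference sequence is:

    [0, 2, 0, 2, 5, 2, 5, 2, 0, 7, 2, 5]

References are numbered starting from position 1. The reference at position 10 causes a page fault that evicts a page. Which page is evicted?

0

pos 1: 0 -> miss, frames [0]
pos 2: 2 -> miss, frames [0, 2]
pos 3: 0 -> hit
pos 4: 2 -> hit
pos 5: 5 -> miss, frames [0, 2, 5]
pos 6: 2 -> hit
pos 7: 5 -> hit
pos 8: 2 -> hit
pos 9: 0 -> hit
pos 10: 7 -> miss, evict 0, frames [2, 5, 7]
At position 10, page 0 is evicted.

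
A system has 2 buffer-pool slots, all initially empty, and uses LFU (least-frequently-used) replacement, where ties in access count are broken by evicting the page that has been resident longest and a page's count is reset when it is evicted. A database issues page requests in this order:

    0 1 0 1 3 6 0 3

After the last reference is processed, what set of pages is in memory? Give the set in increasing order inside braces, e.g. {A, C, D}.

0: fault, frames (0)
1: fault, frames (0 1)
0: hit
1: hit
3: fault, evict 0, frames (1 3)
6: fault, evict 3, frames (1 6)
0: fault, evict 6, frames (1 0)
3: fault, evict 0, frames (1 3)

{1, 3}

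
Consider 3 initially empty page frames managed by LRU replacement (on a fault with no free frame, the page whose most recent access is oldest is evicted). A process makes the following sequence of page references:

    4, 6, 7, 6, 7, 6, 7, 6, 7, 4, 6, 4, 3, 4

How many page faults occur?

4

4 → fault, frames {4}
6 → fault, frames {4,6}
7 → fault, frames {4,6,7}
6 → hit
7 → hit
6 → hit
7 → hit
6 → hit
7 → hit
4 → hit
6 → hit
4 → hit
3 → fault, evict 7, frames {6,4,3}
4 → hit
Page faults: 4.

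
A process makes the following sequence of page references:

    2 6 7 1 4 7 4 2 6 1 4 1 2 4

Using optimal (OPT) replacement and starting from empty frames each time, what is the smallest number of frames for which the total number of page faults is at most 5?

5

f=1: 14 faults
f=2: 9 faults
f=3: 7 faults
f=4: 6 faults
f=5: 5 faults
Smallest f with faults ≤ 5 is 5.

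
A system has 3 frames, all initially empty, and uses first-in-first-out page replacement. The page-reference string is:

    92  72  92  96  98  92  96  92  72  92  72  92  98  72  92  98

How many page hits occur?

92 → fault, frames [92]
72 → fault, frames [92, 72]
92 → hit
96 → fault, frames [92, 72, 96]
98 → fault, evict 92, frames [72, 96, 98]
92 → fault, evict 72, frames [96, 98, 92]
96 → hit
92 → hit
72 → fault, evict 96, frames [98, 92, 72]
92 → hit
72 → hit
92 → hit
98 → hit
72 → hit
92 → hit
98 → hit
Hits: 10.

10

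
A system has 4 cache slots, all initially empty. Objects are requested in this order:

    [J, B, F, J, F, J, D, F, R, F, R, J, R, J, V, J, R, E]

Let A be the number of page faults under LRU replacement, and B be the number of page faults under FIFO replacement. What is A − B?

Under LRU: F F F . . . F . F . . . . . F . . F → 7 faults.
Under FIFO: F F F . . . F . F . . F . . F . . F → 8 faults.
A − B = 7 − 8 = -1.

-1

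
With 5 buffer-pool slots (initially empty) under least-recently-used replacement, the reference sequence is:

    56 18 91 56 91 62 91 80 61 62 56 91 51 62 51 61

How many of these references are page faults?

56 → fault, frames [56]
18 → fault, frames [56, 18]
91 → fault, frames [56, 18, 91]
56 → hit
91 → hit
62 → fault, frames [18, 56, 91, 62]
91 → hit
80 → fault, frames [18, 56, 62, 91, 80]
61 → fault, evict 18, frames [56, 62, 91, 80, 61]
62 → hit
56 → hit
91 → hit
51 → fault, evict 80, frames [61, 62, 56, 91, 51]
62 → hit
51 → hit
61 → hit
Page faults: 7.

7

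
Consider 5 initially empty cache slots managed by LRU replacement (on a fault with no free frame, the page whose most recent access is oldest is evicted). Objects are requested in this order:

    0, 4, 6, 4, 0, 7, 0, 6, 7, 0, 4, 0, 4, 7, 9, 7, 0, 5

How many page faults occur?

0 → fault, frames {0}
4 → fault, frames {0,4}
6 → fault, frames {0,4,6}
4 → hit
0 → hit
7 → fault, frames {6,4,0,7}
0 → hit
6 → hit
7 → hit
0 → hit
4 → hit
0 → hit
4 → hit
7 → hit
9 → fault, frames {6,0,4,7,9}
7 → hit
0 → hit
5 → fault, evict 6, frames {4,9,7,0,5}
Page faults: 6.

6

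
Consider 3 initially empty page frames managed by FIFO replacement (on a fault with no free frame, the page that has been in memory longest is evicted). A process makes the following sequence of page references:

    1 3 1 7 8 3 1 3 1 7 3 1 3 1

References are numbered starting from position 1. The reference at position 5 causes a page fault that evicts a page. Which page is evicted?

1

pos 1: 1 -> fault, frames {1}
pos 2: 3 -> fault, frames {1,3}
pos 3: 1 -> hit
pos 4: 7 -> fault, frames {1,3,7}
pos 5: 8 -> fault, evict 1, frames {3,7,8}
At position 5, page 1 is evicted.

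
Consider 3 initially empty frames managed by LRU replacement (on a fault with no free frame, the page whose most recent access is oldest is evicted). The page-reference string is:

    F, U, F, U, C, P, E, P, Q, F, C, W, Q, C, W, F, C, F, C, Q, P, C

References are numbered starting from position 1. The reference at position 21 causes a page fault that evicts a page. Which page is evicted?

pos 1: F → miss, frames (F)
pos 2: U → miss, frames (F U)
pos 3: F → hit
pos 4: U → hit
pos 5: C → miss, frames (F U C)
pos 6: P → miss, evict F, frames (U C P)
pos 7: E → miss, evict U, frames (C P E)
pos 8: P → hit
pos 9: Q → miss, evict C, frames (E P Q)
pos 10: F → miss, evict E, frames (P Q F)
pos 11: C → miss, evict P, frames (Q F C)
pos 12: W → miss, evict Q, frames (F C W)
pos 13: Q → miss, evict F, frames (C W Q)
pos 14: C → hit
pos 15: W → hit
pos 16: F → miss, evict Q, frames (C W F)
pos 17: C → hit
pos 18: F → hit
pos 19: C → hit
pos 20: Q → miss, evict W, frames (F C Q)
pos 21: P → miss, evict F, frames (C Q P)
At position 21, page F is evicted.

F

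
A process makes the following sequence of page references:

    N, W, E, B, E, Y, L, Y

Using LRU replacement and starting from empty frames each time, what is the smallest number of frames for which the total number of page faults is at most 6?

f=1: 8 faults
f=2: 6 faults
f=3: 6 faults
f=4: 6 faults
f=5: 6 faults
f=6: 6 faults
Smallest f with faults ≤ 6 is 2.

2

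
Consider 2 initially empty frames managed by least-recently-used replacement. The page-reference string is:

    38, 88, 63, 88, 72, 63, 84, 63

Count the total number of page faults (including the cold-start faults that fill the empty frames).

38: fault, frames {38}
88: fault, frames {38,88}
63: fault, evict 38, frames {88,63}
88: hit
72: fault, evict 63, frames {88,72}
63: fault, evict 88, frames {72,63}
84: fault, evict 72, frames {63,84}
63: hit
Page faults: 6.

6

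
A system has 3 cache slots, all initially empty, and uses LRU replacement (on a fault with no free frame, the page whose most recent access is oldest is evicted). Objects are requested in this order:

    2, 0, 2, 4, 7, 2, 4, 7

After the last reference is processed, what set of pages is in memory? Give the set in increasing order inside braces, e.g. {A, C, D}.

2 -> fault, frames (2)
0 -> fault, frames (2 0)
2 -> hit
4 -> fault, frames (0 2 4)
7 -> fault, evict 0, frames (2 4 7)
2 -> hit
4 -> hit
7 -> hit

{2, 4, 7}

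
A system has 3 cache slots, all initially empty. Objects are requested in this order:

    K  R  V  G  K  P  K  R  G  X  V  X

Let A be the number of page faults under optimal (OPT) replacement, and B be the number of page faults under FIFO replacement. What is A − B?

Under OPT: F F F F . F . . F F F . → 8 faults.
Under FIFO: F F F F F F . F F F F . → 10 faults.
A − B = 8 − 10 = -2.

-2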